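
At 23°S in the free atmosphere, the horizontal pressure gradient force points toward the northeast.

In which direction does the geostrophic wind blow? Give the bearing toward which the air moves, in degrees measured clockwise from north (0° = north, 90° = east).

The pressure-gradient force points toward the northeast (bearing 045°).
Geostrophic balance: in the Southern Hemisphere the Coriolis force deflects motion to the left, so the geostrophic wind blows 90° to the left of the pressure-gradient force (low pressure on the right).
Rotating 045° by 90° counterclockwise gives 315° — the wind blows toward the northwest.

315°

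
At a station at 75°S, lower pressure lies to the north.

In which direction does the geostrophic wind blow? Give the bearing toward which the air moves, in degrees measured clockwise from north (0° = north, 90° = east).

The pressure-gradient force points toward the north (bearing 000°).
Geostrophic balance: in the Southern Hemisphere the Coriolis force deflects motion to the left, so the geostrophic wind blows 90° to the left of the pressure-gradient force (low pressure on the right).
Rotating 000° by 90° counterclockwise gives 270° — the wind blows toward the west.

270°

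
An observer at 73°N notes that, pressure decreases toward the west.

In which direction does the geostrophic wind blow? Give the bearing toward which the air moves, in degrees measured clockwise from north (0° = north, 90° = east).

The pressure-gradient force points toward the west (bearing 270°).
Geostrophic balance: in the Northern Hemisphere the Coriolis force deflects motion to the right, so the geostrophic wind blows 90° to the right of the pressure-gradient force (low pressure on the left).
Rotating 270° by 90° clockwise gives 000° — the wind blows toward the north.

000°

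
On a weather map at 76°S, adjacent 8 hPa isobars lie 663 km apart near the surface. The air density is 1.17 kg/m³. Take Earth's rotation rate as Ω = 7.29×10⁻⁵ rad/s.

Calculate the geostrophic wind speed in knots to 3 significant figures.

Coriolis parameter at 76°S:
f = 2Ω sin φ = 2 × 7.29×10⁻⁵ × sin 76° = 1.41×10⁻⁴ s⁻¹
Pressure gradient: |∂P/∂n| = 800 Pa / 663000 m = 1.21×10⁻³ Pa/m
Geostrophic balance (pressure-gradient force = Coriolis force):
V_g = (1/(fρ)) |∂P/∂n| = 1.21×10⁻³ / (1.41×10⁻⁴ × 1.17) = 7.29 m/s
Converting: 7.29 m/s × 1.944 = 14.2 knots

14.2 knots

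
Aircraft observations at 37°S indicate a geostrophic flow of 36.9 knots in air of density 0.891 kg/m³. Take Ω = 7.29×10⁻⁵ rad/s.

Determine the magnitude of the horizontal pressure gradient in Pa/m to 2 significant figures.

Coriolis parameter at 37°S:
f = 2Ω sin φ = 2 × 7.29×10⁻⁵ × sin 37° = 8.77×10⁻⁵ s⁻¹
Wind speed in SI: 36.9 knots = 19.0 m/s
Geostrophic balance rearranged: |∂P/∂n| = f ρ V_g
|∂P/∂n| = 8.77×10⁻⁵ × 0.891 × 19.0 = 1.48×10⁻³ Pa/m

1.5×10⁻³ Pa/m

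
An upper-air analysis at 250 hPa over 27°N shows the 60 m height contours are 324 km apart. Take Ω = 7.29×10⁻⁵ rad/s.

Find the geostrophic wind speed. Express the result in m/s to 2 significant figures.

Coriolis parameter at 27°N:
f = 2Ω sin φ = 2 × 7.29×10⁻⁵ × sin 27° = 6.62×10⁻⁵ s⁻¹
Height gradient: |∂Z/∂n| = 60 m / 324000 m = 1.85×10⁻⁴
On a pressure surface, geostrophic balance gives V_g = (g/f)|∂Z/∂n|:
V_g = 9.81 × 1.85×10⁻⁴ / 6.62×10⁻⁵ = 27.4 m/s

27 m/s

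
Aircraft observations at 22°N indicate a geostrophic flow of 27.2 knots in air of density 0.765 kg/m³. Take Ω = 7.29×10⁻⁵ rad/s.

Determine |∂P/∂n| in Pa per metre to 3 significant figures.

5.85×10⁻⁴ Pa/m

Coriolis parameter at 22°N:
f = 2Ω sin φ = 2 × 7.29×10⁻⁵ × sin 22° = 5.46×10⁻⁵ s⁻¹
Wind speed in SI: 27.2 knots = 14.0 m/s
Geostrophic balance rearranged: |∂P/∂n| = f ρ V_g
|∂P/∂n| = 5.46×10⁻⁵ × 0.765 × 14.0 = 5.85×10⁻⁴ Pa/m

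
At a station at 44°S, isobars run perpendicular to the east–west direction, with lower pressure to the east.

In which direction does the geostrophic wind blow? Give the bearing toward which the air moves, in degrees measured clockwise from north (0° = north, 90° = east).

The pressure-gradient force points toward the east (bearing 090°).
Geostrophic balance: in the Southern Hemisphere the Coriolis force deflects motion to the left, so the geostrophic wind blows 90° to the left of the pressure-gradient force (low pressure on the right).
Rotating 090° by 90° counterclockwise gives 000° — the wind blows toward the north.

000°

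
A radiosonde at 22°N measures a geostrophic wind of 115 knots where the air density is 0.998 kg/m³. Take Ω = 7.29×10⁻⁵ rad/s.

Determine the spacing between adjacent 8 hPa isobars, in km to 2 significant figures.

Coriolis parameter at 22°N:
f = 2Ω sin φ = 2 × 7.29×10⁻⁵ × sin 22° = 5.46×10⁻⁵ s⁻¹
Wind speed in SI: 115 knots = 59.2 m/s
Geostrophic balance rearranged: |∂P/∂n| = f ρ V_g
|∂P/∂n| = 5.46×10⁻⁵ × 0.998 × 59.2 = 3.22×10⁻³ Pa/m
Isobar spacing: Δn = ΔP/|∂P/∂n| = 800 Pa / 3.22×10⁻³ Pa/m = 248079 m ≈ 250 km

250 km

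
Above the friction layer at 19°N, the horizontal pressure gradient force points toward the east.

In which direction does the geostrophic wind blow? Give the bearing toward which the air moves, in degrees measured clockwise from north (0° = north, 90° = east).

180°

The pressure-gradient force points toward the east (bearing 090°).
Geostrophic balance: in the Northern Hemisphere the Coriolis force deflects motion to the right, so the geostrophic wind blows 90° to the right of the pressure-gradient force (low pressure on the left).
Rotating 090° by 90° clockwise gives 180° — the wind blows toward the south.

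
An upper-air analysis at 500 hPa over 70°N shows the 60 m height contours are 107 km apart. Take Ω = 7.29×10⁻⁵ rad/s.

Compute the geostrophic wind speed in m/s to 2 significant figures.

Coriolis parameter at 70°N:
f = 2Ω sin φ = 2 × 7.29×10⁻⁵ × sin 70° = 1.37×10⁻⁴ s⁻¹
Height gradient: |∂Z/∂n| = 60 m / 107000 m = 5.61×10⁻⁴
On a pressure surface, geostrophic balance gives V_g = (g/f)|∂Z/∂n|:
V_g = 9.81 × 5.61×10⁻⁴ / 1.37×10⁻⁴ = 40.2 m/s

40 m/s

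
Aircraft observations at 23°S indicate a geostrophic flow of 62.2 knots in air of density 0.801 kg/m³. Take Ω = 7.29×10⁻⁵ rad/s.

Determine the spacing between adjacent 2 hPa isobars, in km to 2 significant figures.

140 km

Coriolis parameter at 23°S:
f = 2Ω sin φ = 2 × 7.29×10⁻⁵ × sin 23° = 5.70×10⁻⁵ s⁻¹
Wind speed in SI: 62.2 knots = 32.0 m/s
Geostrophic balance rearranged: |∂P/∂n| = f ρ V_g
|∂P/∂n| = 5.70×10⁻⁵ × 0.801 × 32.0 = 1.46×10⁻³ Pa/m
Isobar spacing: Δn = ΔP/|∂P/∂n| = 200 Pa / 1.46×10⁻³ Pa/m = 136973 m ≈ 140 km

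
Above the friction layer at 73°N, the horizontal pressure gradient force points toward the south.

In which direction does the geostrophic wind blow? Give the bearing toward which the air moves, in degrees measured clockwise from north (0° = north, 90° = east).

The pressure-gradient force points toward the south (bearing 180°).
Geostrophic balance: in the Northern Hemisphere the Coriolis force deflects motion to the right, so the geostrophic wind blows 90° to the right of the pressure-gradient force (low pressure on the left).
Rotating 180° by 90° clockwise gives 270° — the wind blows toward the west.

270°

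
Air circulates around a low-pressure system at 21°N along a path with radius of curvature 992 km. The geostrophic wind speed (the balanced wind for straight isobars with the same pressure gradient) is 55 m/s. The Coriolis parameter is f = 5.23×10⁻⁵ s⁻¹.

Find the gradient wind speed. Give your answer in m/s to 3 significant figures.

Around a low, centrifugal force acts outward with Coriolis, so pressure-gradient force balances both:
(1/ρ)|∂P/∂n| = fV + V²/R  →  V² + fR·V − fR·V_g = 0
With fR = 5.23×10⁻⁵ × 992×10³ m = 51.9 m/s:
V = [−fR + √((fR)² + 4 fR V_g)]/2 = [−51.9 + √(51.9² + 4×51.9×55)]/2 = 33.4 m/s
Subgeostrophic (V < V_g = 55 m/s), as expected around a low.

33.4 m/s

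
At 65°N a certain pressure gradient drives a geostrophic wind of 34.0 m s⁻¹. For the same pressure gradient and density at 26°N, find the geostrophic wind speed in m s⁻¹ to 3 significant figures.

With the same pressure gradient and density, V_g ∝ 1/f ∝ 1/sin φ.
V₂ = V₁ · sin φ₁ / sin φ₂ = 34.0 × sin 65° / sin 26°
V₂ = 34.0 × 0.9063/0.4384 = 70.3 m s⁻¹

70.3 m s⁻¹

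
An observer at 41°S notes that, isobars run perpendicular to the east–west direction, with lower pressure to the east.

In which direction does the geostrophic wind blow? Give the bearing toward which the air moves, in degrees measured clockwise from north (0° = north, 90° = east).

The pressure-gradient force points toward the east (bearing 090°).
Geostrophic balance: in the Southern Hemisphere the Coriolis force deflects motion to the left, so the geostrophic wind blows 90° to the left of the pressure-gradient force (low pressure on the right).
Rotating 090° by 90° counterclockwise gives 000° — the wind blows toward the north.

000°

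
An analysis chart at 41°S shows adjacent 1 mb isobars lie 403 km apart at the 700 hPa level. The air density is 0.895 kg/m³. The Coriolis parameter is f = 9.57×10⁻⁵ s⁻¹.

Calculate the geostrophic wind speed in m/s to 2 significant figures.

2.9 m/s

Pressure gradient: |∂P/∂n| = 100 Pa / 403000 m = 2.48×10⁻⁴ Pa/m
Geostrophic balance (pressure-gradient force = Coriolis force):
V_g = (1/(fρ)) |∂P/∂n| = 2.48×10⁻⁴ / (9.57×10⁻⁵ × 0.895) = 2.90 m/s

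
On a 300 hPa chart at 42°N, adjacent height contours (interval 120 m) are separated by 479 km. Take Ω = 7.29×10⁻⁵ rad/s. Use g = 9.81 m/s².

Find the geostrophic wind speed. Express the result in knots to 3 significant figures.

Coriolis parameter at 42°N:
f = 2Ω sin φ = 2 × 7.29×10⁻⁵ × sin 42° = 9.76×10⁻⁵ s⁻¹
Height gradient: |∂Z/∂n| = 120 m / 479000 m = 2.51×10⁻⁴
On a pressure surface, geostrophic balance gives V_g = (g/f)|∂Z/∂n|:
V_g = 9.81 × 2.51×10⁻⁴ / 9.76×10⁻⁵ = 25.2 m/s
Converting: 25.2 m/s × 1.944 = 49.0 knots

49.0 knots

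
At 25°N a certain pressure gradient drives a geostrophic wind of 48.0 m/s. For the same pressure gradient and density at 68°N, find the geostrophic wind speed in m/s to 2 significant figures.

22 m/s

With the same pressure gradient and density, V_g ∝ 1/f ∝ 1/sin φ.
V₂ = V₁ · sin φ₁ / sin φ₂ = 48.0 × sin 25° / sin 68°
V₂ = 48.0 × 0.4226/0.9272 = 22 m/s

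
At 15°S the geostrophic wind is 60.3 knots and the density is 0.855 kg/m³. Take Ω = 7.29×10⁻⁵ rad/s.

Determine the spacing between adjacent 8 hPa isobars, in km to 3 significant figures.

799 km

Coriolis parameter at 15°S:
f = 2Ω sin φ = 2 × 7.29×10⁻⁵ × sin 15° = 3.77×10⁻⁵ s⁻¹
Wind speed in SI: 60.3 knots = 31.0 m/s
Geostrophic balance rearranged: |∂P/∂n| = f ρ V_g
|∂P/∂n| = 3.77×10⁻⁵ × 0.855 × 31.0 = 1.00×10⁻³ Pa/m
Isobar spacing: Δn = ΔP/|∂P/∂n| = 800 Pa / 1.00×10⁻³ Pa/m = 799309 m ≈ 799 km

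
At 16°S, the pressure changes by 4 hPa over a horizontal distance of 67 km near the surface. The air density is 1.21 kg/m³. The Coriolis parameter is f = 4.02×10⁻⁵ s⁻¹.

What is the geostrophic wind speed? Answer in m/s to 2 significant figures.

Pressure gradient: |∂P/∂n| = 400 Pa / 67000 m = 5.97×10⁻³ Pa/m
Geostrophic balance (pressure-gradient force = Coriolis force):
V_g = (1/(fρ)) |∂P/∂n| = 5.97×10⁻³ / (4.02×10⁻⁵ × 1.21) = 123 m/s

120 m/s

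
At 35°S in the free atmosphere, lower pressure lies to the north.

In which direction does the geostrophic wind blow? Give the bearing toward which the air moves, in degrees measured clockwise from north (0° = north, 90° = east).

270°

The pressure-gradient force points toward the north (bearing 000°).
Geostrophic balance: in the Southern Hemisphere the Coriolis force deflects motion to the left, so the geostrophic wind blows 90° to the left of the pressure-gradient force (low pressure on the right).
Rotating 000° by 90° counterclockwise gives 270° — the wind blows toward the west.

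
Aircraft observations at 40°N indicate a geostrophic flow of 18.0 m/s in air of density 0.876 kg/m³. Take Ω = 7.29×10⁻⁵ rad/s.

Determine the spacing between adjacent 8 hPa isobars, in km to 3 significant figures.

Coriolis parameter at 40°N:
f = 2Ω sin φ = 2 × 7.29×10⁻⁵ × sin 40° = 9.37×10⁻⁵ s⁻¹
Geostrophic balance rearranged: |∂P/∂n| = f ρ V_g
|∂P/∂n| = 9.37×10⁻⁵ × 0.876 × 18.0 = 1.48×10⁻³ Pa/m
Isobar spacing: Δn = ΔP/|∂P/∂n| = 800 Pa / 1.48×10⁻³ Pa/m = 541363 m ≈ 541 km

541 km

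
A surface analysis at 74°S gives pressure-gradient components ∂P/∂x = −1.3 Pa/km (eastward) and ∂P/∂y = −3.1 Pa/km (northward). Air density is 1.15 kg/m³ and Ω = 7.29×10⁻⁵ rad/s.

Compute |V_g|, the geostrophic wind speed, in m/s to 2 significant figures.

21 m/s

Coriolis parameter at 74°S:
f = 2Ω sin φ = 2 × 7.29×10⁻⁵ × sin 74° = 1.40×10⁻⁴ s⁻¹
In the Southern Hemisphere f is negative: f = −1.40×10⁻⁴ s⁻¹.
Component geostrophic relations (x east, y north):
u_g = −(1/(fρ)) ∂P/∂y,  v_g = (1/(fρ)) ∂P/∂x
u_g = −(−3.1×10⁻³)/(−1.40×10⁻⁴ × 1.15) = −19.2 m/s;  v_g = (−1.3×10⁻³)/(−1.40×10⁻⁴ × 1.15) = 8.07 m/s
|V_g| = √(u_g² + v_g²) = 20.9 m/s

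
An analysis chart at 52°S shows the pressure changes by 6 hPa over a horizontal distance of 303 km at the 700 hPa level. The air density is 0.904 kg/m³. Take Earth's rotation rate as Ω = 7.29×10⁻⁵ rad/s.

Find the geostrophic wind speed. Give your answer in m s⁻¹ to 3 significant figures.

Coriolis parameter at 52°S:
f = 2Ω sin φ = 2 × 7.29×10⁻⁵ × sin 52° = 1.15×10⁻⁴ s⁻¹
Pressure gradient: |∂P/∂n| = 600 Pa / 303000 m = 1.98×10⁻³ Pa/m
Geostrophic balance (pressure-gradient force = Coriolis force):
V_g = (1/(fρ)) |∂P/∂n| = 1.98×10⁻³ / (1.15×10⁻⁴ × 0.904) = 19.1 m/s

19.1 m s⁻¹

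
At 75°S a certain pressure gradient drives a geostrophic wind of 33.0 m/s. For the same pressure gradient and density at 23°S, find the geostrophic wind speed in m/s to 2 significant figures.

82 m/s

With the same pressure gradient and density, V_g ∝ 1/f ∝ 1/sin φ.
V₂ = V₁ · sin φ₁ / sin φ₂ = 33.0 × sin 75° / sin 23°
V₂ = 33.0 × 0.9659/0.3907 = 82 m/s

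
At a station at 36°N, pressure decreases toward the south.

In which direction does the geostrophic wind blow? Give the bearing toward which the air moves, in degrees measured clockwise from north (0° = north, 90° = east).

The pressure-gradient force points toward the south (bearing 180°).
Geostrophic balance: in the Northern Hemisphere the Coriolis force deflects motion to the right, so the geostrophic wind blows 90° to the right of the pressure-gradient force (low pressure on the left).
Rotating 180° by 90° clockwise gives 270° — the wind blows toward the west.

270°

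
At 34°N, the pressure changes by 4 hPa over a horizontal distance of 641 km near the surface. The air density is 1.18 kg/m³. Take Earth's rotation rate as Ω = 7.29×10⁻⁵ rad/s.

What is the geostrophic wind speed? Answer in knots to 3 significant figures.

Coriolis parameter at 34°N:
f = 2Ω sin φ = 2 × 7.29×10⁻⁵ × sin 34° = 8.15×10⁻⁵ s⁻¹
Pressure gradient: |∂P/∂n| = 400 Pa / 641000 m = 6.24×10⁻⁴ Pa/m
Geostrophic balance (pressure-gradient force = Coriolis force):
V_g = (1/(fρ)) |∂P/∂n| = 6.24×10⁻⁴ / (8.15×10⁻⁵ × 1.18) = 6.49 m/s
Converting: 6.49 m/s × 1.944 = 12.6 knots

12.6 knots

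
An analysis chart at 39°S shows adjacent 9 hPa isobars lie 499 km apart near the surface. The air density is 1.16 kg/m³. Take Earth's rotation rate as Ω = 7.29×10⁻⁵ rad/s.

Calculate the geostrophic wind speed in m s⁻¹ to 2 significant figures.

17 m s⁻¹

Coriolis parameter at 39°S:
f = 2Ω sin φ = 2 × 7.29×10⁻⁵ × sin 39° = 9.18×10⁻⁵ s⁻¹
Pressure gradient: |∂P/∂n| = 900 Pa / 499000 m = 1.80×10⁻³ Pa/m
Geostrophic balance (pressure-gradient force = Coriolis force):
V_g = (1/(fρ)) |∂P/∂n| = 1.80×10⁻³ / (9.18×10⁻⁵ × 1.16) = 16.9 m/s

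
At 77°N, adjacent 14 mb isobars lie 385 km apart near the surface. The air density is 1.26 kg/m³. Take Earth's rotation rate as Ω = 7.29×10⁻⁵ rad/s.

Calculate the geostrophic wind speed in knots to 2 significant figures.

Coriolis parameter at 77°N:
f = 2Ω sin φ = 2 × 7.29×10⁻⁵ × sin 77° = 1.42×10⁻⁴ s⁻¹
Pressure gradient: |∂P/∂n| = 1400 Pa / 385000 m = 3.64×10⁻³ Pa/m
Geostrophic balance (pressure-gradient force = Coriolis force):
V_g = (1/(fρ)) |∂P/∂n| = 3.64×10⁻³ / (1.42×10⁻⁴ × 1.26) = 20.3 m/s
Converting: 20.3 m/s × 1.944 = 39 knots

39 knots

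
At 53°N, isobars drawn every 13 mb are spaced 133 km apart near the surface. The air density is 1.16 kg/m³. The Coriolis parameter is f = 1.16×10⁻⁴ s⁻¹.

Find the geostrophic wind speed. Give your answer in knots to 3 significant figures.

Pressure gradient: |∂P/∂n| = 1300 Pa / 133000 m = 9.77×10⁻³ Pa/m
Geostrophic balance (pressure-gradient force = Coriolis force):
V_g = (1/(fρ)) |∂P/∂n| = 9.77×10⁻³ / (1.16×10⁻⁴ × 1.16) = 72.6 m/s
Converting: 72.6 m/s × 1.944 = 141 knots

141 knots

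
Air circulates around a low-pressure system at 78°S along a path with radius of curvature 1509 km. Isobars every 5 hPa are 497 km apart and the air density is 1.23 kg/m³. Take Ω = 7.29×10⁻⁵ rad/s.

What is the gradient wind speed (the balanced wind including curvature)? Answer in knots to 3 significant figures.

Coriolis parameter at 78°S:
f = 2Ω sin φ = 2 × 7.29×10⁻⁵ × sin 78° = 1.43×10⁻⁴ s⁻¹
Pressure gradient: |∂P/∂n| = 500 Pa / 497000 m = 1.01×10⁻³ Pa/m
Geostrophic speed: V_g = |∂P/∂n|/(fρ) = 1.01×10⁻³/(1.43×10⁻⁴ × 1.23) = 5.74 m/s
Around a low, centrifugal force acts outward with Coriolis, so pressure-gradient force balances both:
(1/ρ)|∂P/∂n| = fV + V²/R  →  V² + fR·V − fR·V_g = 0
With fR = 1.43×10⁻⁴ × 1509×10³ m = 215 m/s:
V = [−fR + √((fR)² + 4 fR V_g)]/2 = [−215 + √(215² + 4×215×5.74)]/2 = 5.59 m/s
Subgeostrophic (V < V_g = 5.74 m/s), as expected around a low.
Converting: 5.59 m/s × 1.944 = 10.9 knots

10.9 knots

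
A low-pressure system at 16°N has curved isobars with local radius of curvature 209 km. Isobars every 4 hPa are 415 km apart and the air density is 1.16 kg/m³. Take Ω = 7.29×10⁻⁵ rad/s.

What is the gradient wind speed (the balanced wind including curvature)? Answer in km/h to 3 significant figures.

Coriolis parameter at 16°N:
f = 2Ω sin φ = 2 × 7.29×10⁻⁵ × sin 16° = 4.02×10⁻⁵ s⁻¹
Pressure gradient: |∂P/∂n| = 400 Pa / 415000 m = 9.64×10⁻⁴ Pa/m
Geostrophic speed: V_g = |∂P/∂n|/(fρ) = 9.64×10⁻⁴/(4.02×10⁻⁵ × 1.16) = 20.7 m/s
Around a low, centrifugal force acts outward with Coriolis, so pressure-gradient force balances both:
(1/ρ)|∂P/∂n| = fV + V²/R  →  V² + fR·V − fR·V_g = 0
With fR = 4.02×10⁻⁵ × 209×10³ m = 8.40 m/s:
V = [−fR + √((fR)² + 4 fR V_g)]/2 = [−8.40 + √(8.40² + 4×8.40×20.7)]/2 = 9.63 m/s
Subgeostrophic (V < V_g = 20.7 m/s), as expected around a low.
Converting: 9.63 m/s × 3.6 = 34.7 km/h

34.7 km/h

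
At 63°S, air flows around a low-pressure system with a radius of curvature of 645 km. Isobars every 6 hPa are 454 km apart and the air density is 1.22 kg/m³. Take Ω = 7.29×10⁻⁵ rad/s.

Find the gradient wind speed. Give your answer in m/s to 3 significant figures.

Coriolis parameter at 63°S:
f = 2Ω sin φ = 2 × 7.29×10⁻⁵ × sin 63° = 1.30×10⁻⁴ s⁻¹
Pressure gradient: |∂P/∂n| = 600 Pa / 454000 m = 1.32×10⁻³ Pa/m
Geostrophic speed: V_g = |∂P/∂n|/(fρ) = 1.32×10⁻³/(1.30×10⁻⁴ × 1.22) = 8.34 m/s
Around a low, centrifugal force acts outward with Coriolis, so pressure-gradient force balances both:
(1/ρ)|∂P/∂n| = fV + V²/R  →  V² + fR·V − fR·V_g = 0
With fR = 1.30×10⁻⁴ × 645×10³ m = 83.8 m/s:
V = [−fR + √((fR)² + 4 fR V_g)]/2 = [−83.8 + √(83.8² + 4×83.8×8.34)]/2 = 7.64 m/s
Subgeostrophic (V < V_g = 8.34 m/s), as expected around a low.

7.64 m/s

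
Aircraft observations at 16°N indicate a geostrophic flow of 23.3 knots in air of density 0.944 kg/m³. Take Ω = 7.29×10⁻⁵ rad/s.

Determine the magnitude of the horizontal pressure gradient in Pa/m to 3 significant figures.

Coriolis parameter at 16°N:
f = 2Ω sin φ = 2 × 7.29×10⁻⁵ × sin 16° = 4.02×10⁻⁵ s⁻¹
Wind speed in SI: 23.3 knots = 12.0 m/s
Geostrophic balance rearranged: |∂P/∂n| = f ρ V_g
|∂P/∂n| = 4.02×10⁻⁵ × 0.944 × 12.0 = 4.55×10⁻⁴ Pa/m

4.55×10⁻⁴ Pa/m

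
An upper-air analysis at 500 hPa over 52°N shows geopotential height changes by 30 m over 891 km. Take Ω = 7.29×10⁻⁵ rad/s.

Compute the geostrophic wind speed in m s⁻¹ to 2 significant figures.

Coriolis parameter at 52°N:
f = 2Ω sin φ = 2 × 7.29×10⁻⁵ × sin 52° = 1.15×10⁻⁴ s⁻¹
Height gradient: |∂Z/∂n| = 30 m / 891000 m = 3.37×10⁻⁵
On a pressure surface, geostrophic balance gives V_g = (g/f)|∂Z/∂n|:
V_g = 9.81 × 3.37×10⁻⁵ / 1.15×10⁻⁴ = 2.87 m/s

2.9 m s⁻¹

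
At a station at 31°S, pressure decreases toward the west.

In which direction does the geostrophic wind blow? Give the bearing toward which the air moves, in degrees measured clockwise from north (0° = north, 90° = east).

The pressure-gradient force points toward the west (bearing 270°).
Geostrophic balance: in the Southern Hemisphere the Coriolis force deflects motion to the left, so the geostrophic wind blows 90° to the left of the pressure-gradient force (low pressure on the right).
Rotating 270° by 90° counterclockwise gives 180° — the wind blows toward the south.

180°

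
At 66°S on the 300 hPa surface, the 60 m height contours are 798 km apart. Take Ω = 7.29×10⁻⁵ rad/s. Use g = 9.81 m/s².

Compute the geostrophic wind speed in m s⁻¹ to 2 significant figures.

5.5 m s⁻¹

Coriolis parameter at 66°S:
f = 2Ω sin φ = 2 × 7.29×10⁻⁵ × sin 66° = 1.33×10⁻⁴ s⁻¹
Height gradient: |∂Z/∂n| = 60 m / 798000 m = 7.52×10⁻⁵
On a pressure surface, geostrophic balance gives V_g = (g/f)|∂Z/∂n|:
V_g = 9.81 × 7.52×10⁻⁵ / 1.33×10⁻⁴ = 5.54 m/s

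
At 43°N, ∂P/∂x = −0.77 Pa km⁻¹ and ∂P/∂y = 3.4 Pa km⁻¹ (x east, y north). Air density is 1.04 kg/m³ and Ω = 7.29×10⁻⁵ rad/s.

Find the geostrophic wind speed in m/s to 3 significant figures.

Coriolis parameter at 43°N:
f = 2Ω sin φ = 2 × 7.29×10⁻⁵ × sin 43° = 9.94×10⁻⁵ s⁻¹
Component geostrophic relations (x east, y north):
u_g = −(1/(fρ)) ∂P/∂y,  v_g = (1/(fρ)) ∂P/∂x
u_g = −(3.4×10⁻³)/(9.94×10⁻⁵ × 1.04) = −32.9 m/s;  v_g = (−0.77×10⁻³)/(9.94×10⁻⁵ × 1.04) = −7.45 m/s
|V_g| = √(u_g² + v_g²) = 33.7 m/s

33.7 m/s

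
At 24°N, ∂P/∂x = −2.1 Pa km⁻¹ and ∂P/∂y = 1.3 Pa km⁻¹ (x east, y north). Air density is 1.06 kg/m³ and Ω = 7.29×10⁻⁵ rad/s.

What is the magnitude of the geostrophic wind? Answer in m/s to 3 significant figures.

39.3 m/s

Coriolis parameter at 24°N:
f = 2Ω sin φ = 2 × 7.29×10⁻⁵ × sin 24° = 5.93×10⁻⁵ s⁻¹
Component geostrophic relations (x east, y north):
u_g = −(1/(fρ)) ∂P/∂y,  v_g = (1/(fρ)) ∂P/∂x
u_g = −(1.3×10⁻³)/(5.93×10⁻⁵ × 1.06) = −20.7 m/s;  v_g = (−2.1×10⁻³)/(5.93×10⁻⁵ × 1.06) = −33.4 m/s
|V_g| = √(u_g² + v_g²) = 39.3 m/s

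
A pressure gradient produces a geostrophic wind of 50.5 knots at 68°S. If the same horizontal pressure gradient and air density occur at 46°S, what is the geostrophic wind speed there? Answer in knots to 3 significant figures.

65.1 knots

With the same pressure gradient and density, V_g ∝ 1/f ∝ 1/sin φ.
V₂ = V₁ · sin φ₁ / sin φ₂ = 50.5 × sin 68° / sin 46°
V₂ = 50.5 × 0.9272/0.7193 = 65.1 knots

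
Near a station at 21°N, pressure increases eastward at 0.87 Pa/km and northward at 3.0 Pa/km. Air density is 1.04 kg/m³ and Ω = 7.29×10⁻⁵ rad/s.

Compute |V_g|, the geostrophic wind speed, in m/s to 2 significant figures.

57 m/s

Coriolis parameter at 21°N:
f = 2Ω sin φ = 2 × 7.29×10⁻⁵ × sin 21° = 5.23×10⁻⁵ s⁻¹
Component geostrophic relations (x east, y north):
u_g = −(1/(fρ)) ∂P/∂y,  v_g = (1/(fρ)) ∂P/∂x
u_g = −(3.0×10⁻³)/(5.23×10⁻⁵ × 1.04) = −55.2 m/s;  v_g = (0.87×10⁻³)/(5.23×10⁻⁵ × 1.04) = 16.0 m/s
|V_g| = √(u_g² + v_g²) = 57.5 m/s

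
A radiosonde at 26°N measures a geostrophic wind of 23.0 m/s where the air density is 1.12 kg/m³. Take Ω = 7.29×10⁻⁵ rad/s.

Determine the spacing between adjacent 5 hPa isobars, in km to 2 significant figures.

Coriolis parameter at 26°N:
f = 2Ω sin φ = 2 × 7.29×10⁻⁵ × sin 26° = 6.39×10⁻⁵ s⁻¹
Geostrophic balance rearranged: |∂P/∂n| = f ρ V_g
|∂P/∂n| = 6.39×10⁻⁵ × 1.12 × 23.0 = 1.65×10⁻³ Pa/m
Isobar spacing: Δn = ΔP/|∂P/∂n| = 500 Pa / 1.65×10⁻³ Pa/m = 303686 m ≈ 300 km

300 km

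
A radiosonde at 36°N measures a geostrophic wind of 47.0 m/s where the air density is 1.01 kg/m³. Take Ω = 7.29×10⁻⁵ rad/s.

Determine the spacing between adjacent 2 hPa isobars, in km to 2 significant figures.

49 km

Coriolis parameter at 36°N:
f = 2Ω sin φ = 2 × 7.29×10⁻⁵ × sin 36° = 8.57×10⁻⁵ s⁻¹
Geostrophic balance rearranged: |∂P/∂n| = f ρ V_g
|∂P/∂n| = 8.57×10⁻⁵ × 1.01 × 47.0 = 4.07×10⁻³ Pa/m
Isobar spacing: Δn = ΔP/|∂P/∂n| = 200 Pa / 4.07×10⁻³ Pa/m = 49163 m ≈ 49 km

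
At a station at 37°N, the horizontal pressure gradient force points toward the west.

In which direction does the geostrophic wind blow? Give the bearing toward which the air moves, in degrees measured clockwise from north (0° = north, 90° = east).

The pressure-gradient force points toward the west (bearing 270°).
Geostrophic balance: in the Northern Hemisphere the Coriolis force deflects motion to the right, so the geostrophic wind blows 90° to the right of the pressure-gradient force (low pressure on the left).
Rotating 270° by 90° clockwise gives 000° — the wind blows toward the north.

000°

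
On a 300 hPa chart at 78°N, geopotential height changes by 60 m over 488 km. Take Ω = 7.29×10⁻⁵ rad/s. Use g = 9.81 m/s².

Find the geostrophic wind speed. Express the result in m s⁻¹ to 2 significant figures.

8.5 m s⁻¹

Coriolis parameter at 78°N:
f = 2Ω sin φ = 2 × 7.29×10⁻⁵ × sin 78° = 1.43×10⁻⁴ s⁻¹
Height gradient: |∂Z/∂n| = 60 m / 488000 m = 1.23×10⁻⁴
On a pressure surface, geostrophic balance gives V_g = (g/f)|∂Z/∂n|:
V_g = 9.81 × 1.23×10⁻⁴ / 1.43×10⁻⁴ = 8.46 m/s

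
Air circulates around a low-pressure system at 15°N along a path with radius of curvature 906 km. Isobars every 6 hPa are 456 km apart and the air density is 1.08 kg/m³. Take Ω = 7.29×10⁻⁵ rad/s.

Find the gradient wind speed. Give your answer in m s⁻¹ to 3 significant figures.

20.3 m s⁻¹

Coriolis parameter at 15°N:
f = 2Ω sin φ = 2 × 7.29×10⁻⁵ × sin 15° = 3.77×10⁻⁵ s⁻¹
Pressure gradient: |∂P/∂n| = 600 Pa / 456000 m = 1.32×10⁻³ Pa/m
Geostrophic speed: V_g = |∂P/∂n|/(fρ) = 1.32×10⁻³/(3.77×10⁻⁵ × 1.08) = 32.3 m/s
Around a low, centrifugal force acts outward with Coriolis, so pressure-gradient force balances both:
(1/ρ)|∂P/∂n| = fV + V²/R  →  V² + fR·V − fR·V_g = 0
With fR = 3.77×10⁻⁵ × 906×10³ m = 34.2 m/s:
V = [−fR + √((fR)² + 4 fR V_g)]/2 = [−34.2 + √(34.2² + 4×34.2×32.3)]/2 = 20.3 m/s
Subgeostrophic (V < V_g = 32.3 m/s), as expected around a low.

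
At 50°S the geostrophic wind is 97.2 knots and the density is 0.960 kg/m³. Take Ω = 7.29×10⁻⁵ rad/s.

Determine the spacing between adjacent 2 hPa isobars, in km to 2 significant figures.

37 km

Coriolis parameter at 50°S:
f = 2Ω sin φ = 2 × 7.29×10⁻⁵ × sin 50° = 1.12×10⁻⁴ s⁻¹
Wind speed in SI: 97.2 knots = 50.0 m/s
Geostrophic balance rearranged: |∂P/∂n| = f ρ V_g
|∂P/∂n| = 1.12×10⁻⁴ × 0.960 × 50.0 = 5.36×10⁻³ Pa/m
Isobar spacing: Δn = ΔP/|∂P/∂n| = 200 Pa / 5.36×10⁻³ Pa/m = 37303 m ≈ 37 km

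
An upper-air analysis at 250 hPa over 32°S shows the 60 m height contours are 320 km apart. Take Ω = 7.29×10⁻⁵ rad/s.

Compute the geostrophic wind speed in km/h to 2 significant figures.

Coriolis parameter at 32°S:
f = 2Ω sin φ = 2 × 7.29×10⁻⁵ × sin 32° = 7.73×10⁻⁵ s⁻¹
Height gradient: |∂Z/∂n| = 60 m / 320000 m = 1.88×10⁻⁴
On a pressure surface, geostrophic balance gives V_g = (g/f)|∂Z/∂n|:
V_g = 9.81 × 1.88×10⁻⁴ / 7.73×10⁻⁵ = 23.8 m/s
Converting: 23.8 m/s × 3.6 = 86 km/h

86 km/h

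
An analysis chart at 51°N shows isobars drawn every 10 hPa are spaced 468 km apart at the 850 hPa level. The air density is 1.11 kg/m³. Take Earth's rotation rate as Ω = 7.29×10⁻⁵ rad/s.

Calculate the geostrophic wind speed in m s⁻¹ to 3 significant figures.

17.0 m s⁻¹

Coriolis parameter at 51°N:
f = 2Ω sin φ = 2 × 7.29×10⁻⁵ × sin 51° = 1.13×10⁻⁴ s⁻¹
Pressure gradient: |∂P/∂n| = 1000 Pa / 468000 m = 2.14×10⁻³ Pa/m
Geostrophic balance (pressure-gradient force = Coriolis force):
V_g = (1/(fρ)) |∂P/∂n| = 2.14×10⁻³ / (1.13×10⁻⁴ × 1.11) = 17.0 m/s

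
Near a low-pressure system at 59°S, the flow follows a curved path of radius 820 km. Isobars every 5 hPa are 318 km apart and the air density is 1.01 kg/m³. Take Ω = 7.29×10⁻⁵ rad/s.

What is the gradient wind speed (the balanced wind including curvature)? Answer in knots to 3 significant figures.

Coriolis parameter at 59°S:
f = 2Ω sin φ = 2 × 7.29×10⁻⁵ × sin 59° = 1.25×10⁻⁴ s⁻¹
Pressure gradient: |∂P/∂n| = 500 Pa / 318000 m = 1.57×10⁻³ Pa/m
Geostrophic speed: V_g = |∂P/∂n|/(fρ) = 1.57×10⁻³/(1.25×10⁻⁴ × 1.01) = 12.5 m/s
Around a low, centrifugal force acts outward with Coriolis, so pressure-gradient force balances both:
(1/ρ)|∂P/∂n| = fV + V²/R  →  V² + fR·V − fR·V_g = 0
With fR = 1.25×10⁻⁴ × 820×10³ m = 102 m/s:
V = [−fR + √((fR)² + 4 fR V_g)]/2 = [−102 + √(102² + 4×102×12.5)]/2 = 11.2 m/s
Subgeostrophic (V < V_g = 12.5 m/s), as expected around a low.
Converting: 11.2 m/s × 1.944 = 21.8 knots

21.8 knots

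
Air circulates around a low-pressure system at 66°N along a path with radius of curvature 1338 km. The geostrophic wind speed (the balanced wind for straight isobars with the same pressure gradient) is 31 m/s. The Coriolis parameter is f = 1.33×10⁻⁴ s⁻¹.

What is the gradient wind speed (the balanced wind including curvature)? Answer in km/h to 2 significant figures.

Around a low, centrifugal force acts outward with Coriolis, so pressure-gradient force balances both:
(1/ρ)|∂P/∂n| = fV + V²/R  →  V² + fR·V − fR·V_g = 0
With fR = 1.33×10⁻⁴ × 1338×10³ m = 178 m/s:
V = [−fR + √((fR)² + 4 fR V_g)]/2 = [−178 + √(178² + 4×178×31)]/2 = 26.9 m/s
Subgeostrophic (V < V_g = 31 m/s), as expected around a low.
Converting: 26.9 m/s × 3.6 = 97 km/h

97 km/h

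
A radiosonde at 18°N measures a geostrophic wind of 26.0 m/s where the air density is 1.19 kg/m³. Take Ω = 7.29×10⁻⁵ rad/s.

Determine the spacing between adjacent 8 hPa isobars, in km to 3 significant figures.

Coriolis parameter at 18°N:
f = 2Ω sin φ = 2 × 7.29×10⁻⁵ × sin 18° = 4.51×10⁻⁵ s⁻¹
Geostrophic balance rearranged: |∂P/∂n| = f ρ V_g
|∂P/∂n| = 4.51×10⁻⁵ × 1.19 × 26.0 = 1.39×10⁻³ Pa/m
Isobar spacing: Δn = ΔP/|∂P/∂n| = 800 Pa / 1.39×10⁻³ Pa/m = 573891 m ≈ 574 km

574 km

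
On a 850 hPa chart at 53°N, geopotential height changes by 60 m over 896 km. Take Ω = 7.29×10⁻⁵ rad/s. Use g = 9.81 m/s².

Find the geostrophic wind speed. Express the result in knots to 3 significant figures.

Coriolis parameter at 53°N:
f = 2Ω sin φ = 2 × 7.29×10⁻⁵ × sin 53° = 1.16×10⁻⁴ s⁻¹
Height gradient: |∂Z/∂n| = 60 m / 896000 m = 6.70×10⁻⁵
On a pressure surface, geostrophic balance gives V_g = (g/f)|∂Z/∂n|:
V_g = 9.81 × 6.70×10⁻⁵ / 1.16×10⁻⁴ = 5.64 m/s
Converting: 5.64 m/s × 1.944 = 11.0 knots

11.0 knots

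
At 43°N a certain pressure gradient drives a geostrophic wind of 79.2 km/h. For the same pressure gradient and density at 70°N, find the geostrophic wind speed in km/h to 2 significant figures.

57 km/h

With the same pressure gradient and density, V_g ∝ 1/f ∝ 1/sin φ.
V₂ = V₁ · sin φ₁ / sin φ₂ = 79.2 × sin 43° / sin 70°
V₂ = 79.2 × 0.6820/0.9397 = 57 km/h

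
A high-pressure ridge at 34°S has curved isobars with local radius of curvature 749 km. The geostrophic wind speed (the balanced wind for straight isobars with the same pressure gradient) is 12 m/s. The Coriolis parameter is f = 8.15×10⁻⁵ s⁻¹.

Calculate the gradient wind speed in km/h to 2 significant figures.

59 km/h

Around a high, pressure-gradient force acts outward with centrifugal, so Coriolis balances both:
fV = (1/ρ)|∂P/∂n| + V²/R  →  V² − fR·V + fR·V_g = 0
With fR = 8.15×10⁻⁵ × 749×10³ m = 61.0 m/s:
V = [fR − √((fR)² − 4 fR V_g)]/2 = [61.0 − √(61.0² − 4×61.0×12)]/2 = 16.4 m/s
Supergeostrophic (V > V_g = 12 m/s), as expected around a high.
Converting: 16.4 m/s × 3.6 = 59 km/h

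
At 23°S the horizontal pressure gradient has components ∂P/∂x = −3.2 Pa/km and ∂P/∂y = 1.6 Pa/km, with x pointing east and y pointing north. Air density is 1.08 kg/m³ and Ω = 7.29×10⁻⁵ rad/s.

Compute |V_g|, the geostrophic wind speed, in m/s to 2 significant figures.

Coriolis parameter at 23°S:
f = 2Ω sin φ = 2 × 7.29×10⁻⁵ × sin 23° = 5.70×10⁻⁵ s⁻¹
In the Southern Hemisphere f is negative: f = −5.70×10⁻⁵ s⁻¹.
Component geostrophic relations (x east, y north):
u_g = −(1/(fρ)) ∂P/∂y,  v_g = (1/(fρ)) ∂P/∂x
u_g = −(1.6×10⁻³)/(−5.70×10⁻⁵ × 1.08) = 26.0 m/s;  v_g = (−3.2×10⁻³)/(−5.70×10⁻⁵ × 1.08) = 52.0 m/s
|V_g| = √(u_g² + v_g²) = 58.1 m/s

58 m/s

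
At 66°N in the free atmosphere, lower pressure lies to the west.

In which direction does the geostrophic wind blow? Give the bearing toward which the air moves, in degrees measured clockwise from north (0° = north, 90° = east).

The pressure-gradient force points toward the west (bearing 270°).
Geostrophic balance: in the Northern Hemisphere the Coriolis force deflects motion to the right, so the geostrophic wind blows 90° to the right of the pressure-gradient force (low pressure on the left).
Rotating 270° by 90° clockwise gives 000° — the wind blows toward the north.

000°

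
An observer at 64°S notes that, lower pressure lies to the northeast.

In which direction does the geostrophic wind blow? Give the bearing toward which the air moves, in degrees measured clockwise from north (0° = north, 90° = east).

315°

The pressure-gradient force points toward the northeast (bearing 045°).
Geostrophic balance: in the Southern Hemisphere the Coriolis force deflects motion to the left, so the geostrophic wind blows 90° to the left of the pressure-gradient force (low pressure on the right).
Rotating 045° by 90° counterclockwise gives 315° — the wind blows toward the northwest.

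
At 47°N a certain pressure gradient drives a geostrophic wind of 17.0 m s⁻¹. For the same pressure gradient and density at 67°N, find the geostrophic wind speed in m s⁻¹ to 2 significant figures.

With the same pressure gradient and density, V_g ∝ 1/f ∝ 1/sin φ.
V₂ = V₁ · sin φ₁ / sin φ₂ = 17.0 × sin 47° / sin 67°
V₂ = 17.0 × 0.7314/0.9205 = 14 m s⁻¹

14 m s⁻¹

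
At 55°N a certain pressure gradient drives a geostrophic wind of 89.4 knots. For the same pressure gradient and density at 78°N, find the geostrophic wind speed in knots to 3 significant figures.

With the same pressure gradient and density, V_g ∝ 1/f ∝ 1/sin φ.
V₂ = V₁ · sin φ₁ / sin φ₂ = 89.4 × sin 55° / sin 78°
V₂ = 89.4 × 0.8192/0.9781 = 74.9 knots

74.9 knots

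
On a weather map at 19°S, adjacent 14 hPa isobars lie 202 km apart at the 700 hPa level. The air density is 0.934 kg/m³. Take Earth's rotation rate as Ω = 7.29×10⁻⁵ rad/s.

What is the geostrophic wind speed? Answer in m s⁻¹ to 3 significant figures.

156 m s⁻¹

Coriolis parameter at 19°S:
f = 2Ω sin φ = 2 × 7.29×10⁻⁵ × sin 19° = 4.75×10⁻⁵ s⁻¹
Pressure gradient: |∂P/∂n| = 1400 Pa / 202000 m = 6.93×10⁻³ Pa/m
Geostrophic balance (pressure-gradient force = Coriolis force):
V_g = (1/(fρ)) |∂P/∂n| = 6.93×10⁻³ / (4.75×10⁻⁵ × 0.934) = 156 m/s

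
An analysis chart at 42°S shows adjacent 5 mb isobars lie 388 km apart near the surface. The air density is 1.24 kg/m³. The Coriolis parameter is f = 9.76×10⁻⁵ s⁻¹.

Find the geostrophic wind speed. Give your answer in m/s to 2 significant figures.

Pressure gradient: |∂P/∂n| = 500 Pa / 388000 m = 1.29×10⁻³ Pa/m
Geostrophic balance (pressure-gradient force = Coriolis force):
V_g = (1/(fρ)) |∂P/∂n| = 1.29×10⁻³ / (9.76×10⁻⁵ × 1.24) = 10.6 m/s

11 m/s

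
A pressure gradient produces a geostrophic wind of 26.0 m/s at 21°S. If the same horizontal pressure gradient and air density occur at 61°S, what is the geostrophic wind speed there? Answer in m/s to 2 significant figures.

With the same pressure gradient and density, V_g ∝ 1/f ∝ 1/sin φ.
V₂ = V₁ · sin φ₁ / sin φ₂ = 26.0 × sin 21° / sin 61°
V₂ = 26.0 × 0.3584/0.8746 = 11 m/s

11 m/s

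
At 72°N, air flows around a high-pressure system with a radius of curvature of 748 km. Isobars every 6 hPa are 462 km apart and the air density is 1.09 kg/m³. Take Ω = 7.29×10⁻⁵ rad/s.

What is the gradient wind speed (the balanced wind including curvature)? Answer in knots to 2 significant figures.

18 knots

Coriolis parameter at 72°N:
f = 2Ω sin φ = 2 × 7.29×10⁻⁵ × sin 72° = 1.39×10⁻⁴ s⁻¹
Pressure gradient: |∂P/∂n| = 600 Pa / 462000 m = 1.30×10⁻³ Pa/m
Geostrophic speed: V_g = |∂P/∂n|/(fρ) = 1.30×10⁻³/(1.39×10⁻⁴ × 1.09) = 8.59 m/s
Around a high, pressure-gradient force acts outward with centrifugal, so Coriolis balances both:
fV = (1/ρ)|∂P/∂n| + V²/R  →  V² − fR·V + fR·V_g = 0
With fR = 1.39×10⁻⁴ × 748×10³ m = 104 m/s:
V = [fR − √((fR)² − 4 fR V_g)]/2 = [104 − √(104² − 4×104×8.59)]/2 = 9.45 m/s
Supergeostrophic (V > V_g = 8.59 m/s), as expected around a high.
Converting: 9.45 m/s × 1.944 = 18 knots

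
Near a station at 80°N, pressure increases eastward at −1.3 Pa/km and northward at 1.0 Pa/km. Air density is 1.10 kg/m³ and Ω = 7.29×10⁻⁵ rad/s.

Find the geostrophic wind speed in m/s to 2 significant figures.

10 m/s

Coriolis parameter at 80°N:
f = 2Ω sin φ = 2 × 7.29×10⁻⁵ × sin 80° = 1.44×10⁻⁴ s⁻¹
Component geostrophic relations (x east, y north):
u_g = −(1/(fρ)) ∂P/∂y,  v_g = (1/(fρ)) ∂P/∂x
u_g = −(1.0×10⁻³)/(1.44×10⁻⁴ × 1.10) = −6.33 m/s;  v_g = (−1.3×10⁻³)/(1.44×10⁻⁴ × 1.10) = −8.23 m/s
|V_g| = √(u_g² + v_g²) = 10.4 m/s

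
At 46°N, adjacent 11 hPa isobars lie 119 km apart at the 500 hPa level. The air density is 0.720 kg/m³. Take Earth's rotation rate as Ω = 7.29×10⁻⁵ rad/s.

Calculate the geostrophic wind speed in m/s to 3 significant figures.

122 m/s

Coriolis parameter at 46°N:
f = 2Ω sin φ = 2 × 7.29×10⁻⁵ × sin 46° = 1.05×10⁻⁴ s⁻¹
Pressure gradient: |∂P/∂n| = 1100 Pa / 119000 m = 9.24×10⁻³ Pa/m
Geostrophic balance (pressure-gradient force = Coriolis force):
V_g = (1/(fρ)) |∂P/∂n| = 9.24×10⁻³ / (1.05×10⁻⁴ × 0.720) = 122 m/s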